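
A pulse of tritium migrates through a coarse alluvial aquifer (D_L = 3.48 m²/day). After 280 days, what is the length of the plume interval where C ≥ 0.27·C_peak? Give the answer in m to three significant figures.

143 m

The plume is Gaussian with σ = √(2Dt) = √(2 × 3.48 × 280) = 44.15 m.
C/C_peak = exp(−Δx²/(2σ²)) = 0.27 ⇒ Δx = σ·√(−2 ln 0.27) = 44.15 × 1.618 = 71.43 m.
Width = 2Δx = 143 m.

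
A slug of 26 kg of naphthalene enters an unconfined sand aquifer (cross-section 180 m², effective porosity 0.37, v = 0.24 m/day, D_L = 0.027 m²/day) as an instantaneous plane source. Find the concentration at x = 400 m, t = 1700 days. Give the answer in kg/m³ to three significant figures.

0.0115 kg/m³

For an instantaneous plane source, C(x,t) = M/(n_e·A·√(4πDt)) · exp(−(x−vt)²/(4Dt)), with n_e·A the pore (flow) area.
Plume center vt = 0.24 × 1700 = 408 m, so the well at 400 m is 8 m upgradient of the peak.
√(4πDt) = 24.02 m, giving peak height M/(n_e·A·√(4πDt)) = 26/(0.37 × 180 × 24.02) = 0.01625 kg/m³.
(x−vt)²/(4Dt) = (-8)²/(4 × 0.027 × 1700) = 0.3486; exp(−0.3486) = 0.7057.
C = 0.01625 × 0.7057 = 0.0115 kg/m³.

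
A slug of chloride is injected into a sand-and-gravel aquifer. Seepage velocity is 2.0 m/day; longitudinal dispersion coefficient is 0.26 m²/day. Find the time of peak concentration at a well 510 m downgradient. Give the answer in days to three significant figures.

255 days

For the 1D instantaneous-source solution, setting ∂C/∂t = 0 at fixed x gives v²t² + 2Dt − x² = 0, so t = (√(D² + v²x²) − D)/v².
√(D² + v²x²) = √(0.26² + 2.0² × 510²) = 1020; v² = 4.
t = (1020 − 0.26)/4 = 255 days (vs. the pure-advection estimate x/v = 255 d).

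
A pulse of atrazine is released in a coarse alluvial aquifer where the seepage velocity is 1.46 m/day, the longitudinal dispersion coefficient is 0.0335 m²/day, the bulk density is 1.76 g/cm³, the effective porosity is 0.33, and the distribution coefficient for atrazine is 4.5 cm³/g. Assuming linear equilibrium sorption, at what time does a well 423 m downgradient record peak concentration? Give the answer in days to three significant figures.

7240 days

Retardation factor R = 1 + ρ_b·K_d/n = 1 + 1.76 × 4.5/0.33 = 25.00.
Sorption retards both mechanisms: v_R = v/R = 0.05840 m/day, D_R = D/R = 0.001340 m²/day.
Peak time from v_R²t² + 2D_R t − x² = 0: t = (√(D_R² + v_R²x²) − D_R)/v_R².
√(D_R² + v_R²x²) = √(0.001340² + 0.05840² × 423²) = 24.70; v_R² = 0.003411.
t = (24.70 − 0.001340)/0.003411 = 7240 days.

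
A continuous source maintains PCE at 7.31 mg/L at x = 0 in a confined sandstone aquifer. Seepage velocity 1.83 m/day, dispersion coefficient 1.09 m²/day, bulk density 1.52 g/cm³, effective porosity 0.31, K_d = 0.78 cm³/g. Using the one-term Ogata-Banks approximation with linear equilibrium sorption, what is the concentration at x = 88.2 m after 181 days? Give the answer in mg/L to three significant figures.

0.112 mg/L

Retardation factor R = 1 + ρ_b·K_d/n = 1 + 1.52 × 0.78/0.31 = 4.825.
Sorption retards both mechanisms: v_R = v/R = 0.3793 m/day, D_R = D/R = 0.2259 m²/day.
v_R·t = 0.3793 × 181 = 68.6533 m; 2√(D_R t) = 12.79 m; argument = (88.2 − 68.6533)/12.79 = 1.528.
C = C₀ × ½·erfc(1.528) = 7.31 × 0.01535 = 0.112 mg/L.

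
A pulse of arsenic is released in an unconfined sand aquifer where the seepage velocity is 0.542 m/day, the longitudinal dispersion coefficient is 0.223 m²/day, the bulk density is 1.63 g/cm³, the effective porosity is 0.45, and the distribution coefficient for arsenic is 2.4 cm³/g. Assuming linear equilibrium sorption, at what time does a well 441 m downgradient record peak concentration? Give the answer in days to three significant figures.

Retardation factor R = 1 + ρ_b·K_d/n = 1 + 1.63 × 2.4/0.45 = 9.693.
Sorption retards both mechanisms: v_R = v/R = 0.05592 m/day, D_R = D/R = 0.02301 m²/day.
Peak time from v_R²t² + 2D_R t − x² = 0: t = (√(D_R² + v_R²x²) − D_R)/v_R².
√(D_R² + v_R²x²) = √(0.02301² + 0.05592² × 441²) = 24.66; v_R² = 0.003127.
t = (24.66 − 0.02301)/0.003127 = 7880 days.

7880 days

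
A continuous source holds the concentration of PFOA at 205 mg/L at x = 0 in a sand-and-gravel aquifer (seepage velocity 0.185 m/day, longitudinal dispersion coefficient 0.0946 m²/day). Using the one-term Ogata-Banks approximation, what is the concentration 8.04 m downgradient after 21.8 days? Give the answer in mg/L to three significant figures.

For a continuous step input, C/C₀ ≈ ½·erfc((x−vt)/(2√(Dt))).
vt = 0.185 × 21.8 = 4.033 m and 2√(Dt) = 2√(0.0946 × 21.8) = 2.872 m.
Argument (x−vt)/(2√(Dt)) = (8.04 − 4.033)/2.872 = 1.395; ½·erfc(1.395) = 0.02426.
C = 205 × 0.02426 = 4.97 mg/L.

4.97 mg/L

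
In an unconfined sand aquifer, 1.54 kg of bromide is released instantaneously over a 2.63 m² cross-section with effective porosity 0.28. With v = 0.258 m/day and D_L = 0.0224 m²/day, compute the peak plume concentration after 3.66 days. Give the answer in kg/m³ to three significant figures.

2.06 kg/m³

The peak of an instantaneous 1D plume sits at x = vt; there the Gaussian factor is 1 and C_max = M/(n_e·A·√(4πDt)), where n_e·A is the pore area the mass is dissolved in.
√(4πDt) = √(4π × 0.0224 × 3.66) = 1.015 m, so C_max = 1.54/(0.28 × 2.63 × 1.015) = 2.06 kg/m³.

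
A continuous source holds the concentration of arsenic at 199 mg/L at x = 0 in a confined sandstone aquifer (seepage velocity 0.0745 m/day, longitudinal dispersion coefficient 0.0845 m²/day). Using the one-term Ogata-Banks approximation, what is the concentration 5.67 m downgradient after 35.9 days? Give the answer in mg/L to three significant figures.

22.3 mg/L

For a continuous step input, C/C₀ ≈ ½·erfc((x−vt)/(2√(Dt))).
vt = 0.0745 × 35.9 = 2.67455 m and 2√(Dt) = 2√(0.0845 × 35.9) = 3.483 m.
Argument (x−vt)/(2√(Dt)) = (5.67 − 2.67455)/3.483 = 0.8600; ½·erfc(0.8600) = 0.1119.
C = 199 × 0.1119 = 22.3 mg/L.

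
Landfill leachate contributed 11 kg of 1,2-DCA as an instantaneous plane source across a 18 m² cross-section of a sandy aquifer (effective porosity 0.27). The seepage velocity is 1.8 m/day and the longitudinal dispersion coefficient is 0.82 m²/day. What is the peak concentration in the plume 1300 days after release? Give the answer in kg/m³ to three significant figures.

0.0196 kg/m³

The peak of an instantaneous 1D plume sits at x = vt; there the Gaussian factor is 1 and C_max = M/(n_e·A·√(4πDt)), where n_e·A is the pore area the mass is dissolved in.
√(4πDt) = √(4π × 0.82 × 1300) = 115.7 m, so C_max = 11/(0.27 × 18 × 115.7) = 0.0196 kg/m³.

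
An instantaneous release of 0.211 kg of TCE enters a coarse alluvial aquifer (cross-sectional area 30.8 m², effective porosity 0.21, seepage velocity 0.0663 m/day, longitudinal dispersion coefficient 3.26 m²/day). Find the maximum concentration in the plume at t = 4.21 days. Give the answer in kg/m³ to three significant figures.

The peak of an instantaneous 1D plume sits at x = vt; there the Gaussian factor is 1 and C_max = M/(n_e·A·√(4πDt)), where n_e·A is the pore area the mass is dissolved in.
√(4πDt) = √(4π × 3.26 × 4.21) = 13.13 m, so C_max = 0.211/(0.21 × 30.8 × 13.13) = 0.00248 kg/m³.

0.00248 kg/m³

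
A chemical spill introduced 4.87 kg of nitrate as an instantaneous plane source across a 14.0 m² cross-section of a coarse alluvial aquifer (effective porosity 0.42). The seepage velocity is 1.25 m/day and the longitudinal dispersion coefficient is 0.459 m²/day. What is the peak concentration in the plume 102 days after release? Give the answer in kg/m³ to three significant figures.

The peak of an instantaneous 1D plume sits at x = vt; there the Gaussian factor is 1 and C_max = M/(n_e·A·√(4πDt)), where n_e·A is the pore area the mass is dissolved in.
√(4πDt) = √(4π × 0.459 × 102) = 24.26 m, so C_max = 4.87/(0.42 × 14.0 × 24.26) = 0.0341 kg/m³.

0.0341 kg/m³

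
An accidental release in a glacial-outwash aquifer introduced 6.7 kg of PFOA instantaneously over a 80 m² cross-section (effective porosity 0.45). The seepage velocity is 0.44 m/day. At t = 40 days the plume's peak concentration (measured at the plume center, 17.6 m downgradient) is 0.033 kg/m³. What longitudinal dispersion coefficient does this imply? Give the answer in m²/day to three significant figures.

0.0633 m²/day

At the plume center C_max = M/(n_e·A·√(4πDt)), so D = M²/(4πt·(n_e·A·C_max)²).
n_e·A·C_max = 0.45 × 80 × 0.033 = 1.188 kg/m.
D = 6.7²/(4π × 40 × 1.188²) = 0.0633 m²/day.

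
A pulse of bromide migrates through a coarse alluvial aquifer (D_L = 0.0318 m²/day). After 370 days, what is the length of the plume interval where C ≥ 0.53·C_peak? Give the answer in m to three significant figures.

The plume is Gaussian with σ = √(2Dt) = √(2 × 0.0318 × 370) = 4.851 m.
C/C_peak = exp(−Δx²/(2σ²)) = 0.53 ⇒ Δx = σ·√(−2 ln 0.53) = 4.851 × 1.127 = 5.467 m.
Width = 2Δx = 10.9 m.

10.9 m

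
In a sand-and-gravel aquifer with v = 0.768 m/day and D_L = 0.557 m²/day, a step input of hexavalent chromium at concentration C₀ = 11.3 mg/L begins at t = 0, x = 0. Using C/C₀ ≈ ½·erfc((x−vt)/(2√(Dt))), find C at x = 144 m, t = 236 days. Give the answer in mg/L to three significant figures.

11.2 mg/L

For a continuous step input, C/C₀ ≈ ½·erfc((x−vt)/(2√(Dt))).
vt = 0.768 × 236 = 181.248 m and 2√(Dt) = 2√(0.557 × 236) = 22.93 m.
Argument (x−vt)/(2√(Dt)) = (144 − 181.248)/22.93 = -1.624; ½·erfc(-1.624) = 0.9892.
C = 11.3 × 0.9892 = 11.2 mg/L.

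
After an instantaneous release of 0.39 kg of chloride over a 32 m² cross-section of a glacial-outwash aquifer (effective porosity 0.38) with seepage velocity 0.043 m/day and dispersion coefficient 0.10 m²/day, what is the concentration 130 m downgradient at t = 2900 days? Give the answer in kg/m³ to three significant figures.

0.000519 kg/m³

For an instantaneous plane source, C(x,t) = M/(n_e·A·√(4πDt)) · exp(−(x−vt)²/(4Dt)), with n_e·A the pore (flow) area.
Plume center vt = 0.043 × 2900 = 124.7 m, so the well at 130 m is 5.3 m downgradient of the peak.
√(4πDt) = 60.37 m, giving peak height M/(n_e·A·√(4πDt)) = 0.39/(0.38 × 32 × 60.37) = 0.0005313 kg/m³.
(x−vt)²/(4Dt) = (5.3)²/(4 × 0.10 × 2900) = 0.02422; exp(−0.02422) = 0.9761.
C = 0.0005313 × 0.9761 = 0.000519 kg/m³.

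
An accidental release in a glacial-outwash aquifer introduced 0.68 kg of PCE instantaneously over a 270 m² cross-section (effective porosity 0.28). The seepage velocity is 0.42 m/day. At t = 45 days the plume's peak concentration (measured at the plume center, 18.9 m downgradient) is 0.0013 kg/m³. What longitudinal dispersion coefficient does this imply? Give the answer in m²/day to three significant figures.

At the plume center C_max = M/(n_e·A·√(4πDt)), so D = M²/(4πt·(n_e·A·C_max)²).
n_e·A·C_max = 0.28 × 270 × 0.0013 = 0.09828 kg/m.
D = 0.68²/(4π × 45 × 0.09828²) = 0.0847 m²/day.

0.0847 m²/day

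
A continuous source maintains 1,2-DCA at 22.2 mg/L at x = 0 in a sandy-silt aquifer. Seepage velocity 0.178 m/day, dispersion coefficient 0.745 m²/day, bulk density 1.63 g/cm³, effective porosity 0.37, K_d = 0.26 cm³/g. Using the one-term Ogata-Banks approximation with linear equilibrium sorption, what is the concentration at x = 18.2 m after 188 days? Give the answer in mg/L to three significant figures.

Retardation factor R = 1 + ρ_b·K_d/n = 1 + 1.63 × 0.26/0.37 = 2.145.
Sorption retards both mechanisms: v_R = v/R = 0.08298 m/day, D_R = D/R = 0.3473 m²/day.
v_R·t = 0.08298 × 188 = 15.60024 m; 2√(D_R t) = 16.16 m; argument = (18.2 − 15.60024)/16.16 = 0.1609.
C = C₀ × ½·erfc(0.1609) = 22.2 × 0.4100 = 9.10 mg/L.

9.10 mg/L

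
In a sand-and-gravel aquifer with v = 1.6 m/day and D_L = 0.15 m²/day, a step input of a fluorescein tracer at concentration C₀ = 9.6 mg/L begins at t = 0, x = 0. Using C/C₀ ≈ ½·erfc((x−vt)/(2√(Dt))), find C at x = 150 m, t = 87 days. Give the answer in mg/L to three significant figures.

For a continuous step input, C/C₀ ≈ ½·erfc((x−vt)/(2√(Dt))).
vt = 1.6 × 87 = 139.2 m and 2√(Dt) = 2√(0.15 × 87) = 7.225 m.
Argument (x−vt)/(2√(Dt)) = (150 − 139.2)/7.225 = 1.495; ½·erfc(1.495) = 0.01725.
C = 9.6 × 0.01725 = 0.166 mg/L.

0.166 mg/L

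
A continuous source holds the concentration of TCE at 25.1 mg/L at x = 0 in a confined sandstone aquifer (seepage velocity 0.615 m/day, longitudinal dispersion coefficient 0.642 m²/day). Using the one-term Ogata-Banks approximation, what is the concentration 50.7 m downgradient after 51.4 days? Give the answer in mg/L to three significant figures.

0.236 mg/L

For a continuous step input, C/C₀ ≈ ½·erfc((x−vt)/(2√(Dt))).
vt = 0.615 × 51.4 = 31.611 m and 2√(Dt) = 2√(0.642 × 51.4) = 11.49 m.
Argument (x−vt)/(2√(Dt)) = (50.7 − 31.611)/11.49 = 1.661; ½·erfc(1.661) = 0.009412.
C = 25.1 × 0.009412 = 0.236 mg/L.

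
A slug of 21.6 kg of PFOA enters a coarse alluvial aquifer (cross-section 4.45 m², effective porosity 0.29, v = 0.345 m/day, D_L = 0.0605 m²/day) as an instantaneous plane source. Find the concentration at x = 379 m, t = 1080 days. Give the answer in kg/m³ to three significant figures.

0.499 kg/m³

For an instantaneous plane source, C(x,t) = M/(n_e·A·√(4πDt)) · exp(−(x−vt)²/(4Dt)), with n_e·A the pore (flow) area.
Plume center vt = 0.345 × 1080 = 372.6 m, so the well at 379 m is 6.4 m downgradient of the peak.
√(4πDt) = 28.65 m, giving peak height M/(n_e·A·√(4πDt)) = 21.6/(0.29 × 4.45 × 28.65) = 0.5842 kg/m³.
(x−vt)²/(4Dt) = (6.4)²/(4 × 0.0605 × 1080) = 0.1567; exp(−0.1567) = 0.8550.
C = 0.5842 × 0.8550 = 0.499 kg/m³.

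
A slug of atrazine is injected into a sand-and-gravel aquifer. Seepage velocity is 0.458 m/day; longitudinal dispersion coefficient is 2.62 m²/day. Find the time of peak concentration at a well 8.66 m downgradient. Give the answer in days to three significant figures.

For the 1D instantaneous-source solution, setting ∂C/∂t = 0 at fixed x gives v²t² + 2Dt − x² = 0, so t = (√(D² + v²x²) − D)/v².
√(D² + v²x²) = √(2.62² + 0.458² × 8.66²) = 4.754; v² = 0.209764.
t = (4.754 − 2.62)/0.209764 = 10.2 days (vs. the pure-advection estimate x/v = 18.9 d).

10.2 days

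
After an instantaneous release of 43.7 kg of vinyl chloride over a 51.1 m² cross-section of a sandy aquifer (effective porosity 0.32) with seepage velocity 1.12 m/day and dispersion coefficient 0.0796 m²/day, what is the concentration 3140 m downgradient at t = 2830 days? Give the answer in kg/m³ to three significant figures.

0.0190 kg/m³

For an instantaneous plane source, C(x,t) = M/(n_e·A·√(4πDt)) · exp(−(x−vt)²/(4Dt)), with n_e·A the pore (flow) area.
Plume center vt = 1.12 × 2830 = 3169.6 m, so the well at 3140 m is 29.6 m upgradient of the peak.
√(4πDt) = 53.21 m, giving peak height M/(n_e·A·√(4πDt)) = 43.7/(0.32 × 51.1 × 53.21) = 0.05022 kg/m³.
(x−vt)²/(4Dt) = (-29.6)²/(4 × 0.0796 × 2830) = 0.9724; exp(−0.9724) = 0.3782.
C = 0.05022 × 0.3782 = 0.0190 kg/m³.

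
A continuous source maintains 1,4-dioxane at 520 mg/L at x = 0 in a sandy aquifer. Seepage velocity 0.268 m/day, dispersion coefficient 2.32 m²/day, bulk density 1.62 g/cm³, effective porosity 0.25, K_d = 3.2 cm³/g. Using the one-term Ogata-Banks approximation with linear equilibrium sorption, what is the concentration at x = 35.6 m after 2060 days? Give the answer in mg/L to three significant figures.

Retardation factor R = 1 + ρ_b·K_d/n = 1 + 1.62 × 3.2/0.25 = 21.74.
Sorption retards both mechanisms: v_R = v/R = 0.01233 m/day, D_R = D/R = 0.1067 m²/day.
v_R·t = 0.01233 × 2060 = 25.3998 m; 2√(D_R t) = 29.65 m; argument = (35.6 − 25.3998)/29.65 = 0.3440.
C = C₀ × ½·erfc(0.3440) = 520 × 0.3133 = 163 mg/L.

163 mg/L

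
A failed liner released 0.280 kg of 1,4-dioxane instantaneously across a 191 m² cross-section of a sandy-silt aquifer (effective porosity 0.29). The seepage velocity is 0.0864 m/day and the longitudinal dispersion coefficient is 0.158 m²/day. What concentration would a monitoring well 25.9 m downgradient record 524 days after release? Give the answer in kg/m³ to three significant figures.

For an instantaneous plane source, C(x,t) = M/(n_e·A·√(4πDt)) · exp(−(x−vt)²/(4Dt)), with n_e·A the pore (flow) area.
Plume center vt = 0.0864 × 524 = 45.2736 m, so the well at 25.9 m is 19.3736 m upgradient of the peak.
√(4πDt) = 32.26 m, giving peak height M/(n_e·A·√(4πDt)) = 0.280/(0.29 × 191 × 32.26) = 0.0001567 kg/m³.
(x−vt)²/(4Dt) = (-19.3736)²/(4 × 0.158 × 524) = 1.133; exp(−1.133) = 0.3221.
C = 0.0001567 × 0.3221 = 5.05e-05 kg/m³.

5.05e-05 kg/m³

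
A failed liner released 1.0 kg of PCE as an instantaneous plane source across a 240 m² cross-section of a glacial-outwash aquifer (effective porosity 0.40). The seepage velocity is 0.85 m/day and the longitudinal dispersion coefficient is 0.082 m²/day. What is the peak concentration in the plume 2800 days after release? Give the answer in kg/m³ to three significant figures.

0.000194 kg/m³

The peak of an instantaneous 1D plume sits at x = vt; there the Gaussian factor is 1 and C_max = M/(n_e·A·√(4πDt)), where n_e·A is the pore area the mass is dissolved in.
√(4πDt) = √(4π × 0.082 × 2800) = 53.71 m, so C_max = 1.0/(0.40 × 240 × 53.71) = 0.000194 kg/m³.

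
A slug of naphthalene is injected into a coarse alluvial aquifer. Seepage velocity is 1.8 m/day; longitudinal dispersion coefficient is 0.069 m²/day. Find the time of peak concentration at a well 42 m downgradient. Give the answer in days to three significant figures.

23.3 days

For the 1D instantaneous-source solution, setting ∂C/∂t = 0 at fixed x gives v²t² + 2Dt − x² = 0, so t = (√(D² + v²x²) − D)/v².
√(D² + v²x²) = √(0.069² + 1.8² × 42²) = 75.60; v² = 3.24.
t = (75.60 − 0.069)/3.24 = 23.3 days (vs. the pure-advection estimate x/v = 23.3 d).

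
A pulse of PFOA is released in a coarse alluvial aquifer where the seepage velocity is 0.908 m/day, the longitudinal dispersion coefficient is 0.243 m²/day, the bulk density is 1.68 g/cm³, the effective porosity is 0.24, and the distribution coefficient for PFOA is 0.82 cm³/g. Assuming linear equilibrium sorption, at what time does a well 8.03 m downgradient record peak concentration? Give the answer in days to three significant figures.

Retardation factor R = 1 + ρ_b·K_d/n = 1 + 1.68 × 0.82/0.24 = 6.740.
Sorption retards both mechanisms: v_R = v/R = 0.1347 m/day, D_R = D/R = 0.03605 m²/day.
Peak time from v_R²t² + 2D_R t − x² = 0: t = (√(D_R² + v_R²x²) − D_R)/v_R².
√(D_R² + v_R²x²) = √(0.03605² + 0.1347² × 8.03²) = 1.082; v_R² = 0.01814.
t = (1.082 − 0.03605)/0.01814 = 57.7 days.

57.7 days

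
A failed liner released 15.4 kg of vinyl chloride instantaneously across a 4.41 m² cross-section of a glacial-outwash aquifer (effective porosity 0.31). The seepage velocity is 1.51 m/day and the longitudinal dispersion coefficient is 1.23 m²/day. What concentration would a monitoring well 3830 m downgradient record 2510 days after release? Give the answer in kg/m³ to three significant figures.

0.0503 kg/m³

For an instantaneous plane source, C(x,t) = M/(n_e·A·√(4πDt)) · exp(−(x−vt)²/(4Dt)), with n_e·A the pore (flow) area.
Plume center vt = 1.51 × 2510 = 3790.1 m, so the well at 3830 m is 39.9 m downgradient of the peak.
√(4πDt) = 197.0 m, giving peak height M/(n_e·A·√(4πDt)) = 15.4/(0.31 × 4.41 × 197.0) = 0.05718 kg/m³.
(x−vt)²/(4Dt) = (39.9)²/(4 × 1.23 × 2510) = 0.1289; exp(−0.1289) = 0.8791.
C = 0.05718 × 0.8791 = 0.0503 kg/m³.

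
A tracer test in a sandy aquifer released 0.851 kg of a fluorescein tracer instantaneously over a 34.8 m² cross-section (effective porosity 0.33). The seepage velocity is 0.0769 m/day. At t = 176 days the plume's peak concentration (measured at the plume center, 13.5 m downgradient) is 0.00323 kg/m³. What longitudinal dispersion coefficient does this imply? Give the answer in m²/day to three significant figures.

0.238 m²/day

At the plume center C_max = M/(n_e·A·√(4πDt)), so D = M²/(4πt·(n_e·A·C_max)²).
n_e·A·C_max = 0.33 × 34.8 × 0.00323 = 0.03709 kg/m.
D = 0.851²/(4π × 176 × 0.03709²) = 0.238 m²/day.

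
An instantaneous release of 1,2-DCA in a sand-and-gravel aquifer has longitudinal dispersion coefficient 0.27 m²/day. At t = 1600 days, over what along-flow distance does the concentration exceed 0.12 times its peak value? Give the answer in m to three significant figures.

121 m

The plume is Gaussian with σ = √(2Dt) = √(2 × 0.27 × 1600) = 29.39 m.
C/C_peak = exp(−Δx²/(2σ²)) = 0.12 ⇒ Δx = σ·√(−2 ln 0.12) = 29.39 × 2.059 = 60.51 m.
Width = 2Δx = 121 m.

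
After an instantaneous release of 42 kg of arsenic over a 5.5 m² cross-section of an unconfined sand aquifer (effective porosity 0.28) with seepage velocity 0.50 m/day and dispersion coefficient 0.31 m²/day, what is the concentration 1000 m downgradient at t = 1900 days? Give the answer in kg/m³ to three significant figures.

For an instantaneous plane source, C(x,t) = M/(n_e·A·√(4πDt)) · exp(−(x−vt)²/(4Dt)), with n_e·A the pore (flow) area.
Plume center vt = 0.50 × 1900 = 950 m, so the well at 1000 m is 50 m downgradient of the peak.
√(4πDt) = 86.03 m, giving peak height M/(n_e·A·√(4πDt)) = 42/(0.28 × 5.5 × 86.03) = 0.3170 kg/m³.
(x−vt)²/(4Dt) = (50)²/(4 × 0.31 × 1900) = 1.061; exp(−1.061) = 0.3461.
C = 0.3170 × 0.3461 = 0.110 kg/m³.

0.110 kg/m³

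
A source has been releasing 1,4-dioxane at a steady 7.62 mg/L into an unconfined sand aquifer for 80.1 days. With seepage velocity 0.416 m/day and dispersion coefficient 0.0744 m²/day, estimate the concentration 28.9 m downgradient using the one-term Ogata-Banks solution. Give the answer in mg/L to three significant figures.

For a continuous step input, C/C₀ ≈ ½·erfc((x−vt)/(2√(Dt))).
vt = 0.416 × 80.1 = 33.3216 m and 2√(Dt) = 2√(0.0744 × 80.1) = 4.882 m.
Argument (x−vt)/(2√(Dt)) = (28.9 − 33.3216)/4.882 = -0.9057; ½·erfc(-0.9057) = 0.8999.
C = 7.62 × 0.8999 = 6.86 mg/L.

6.86 mg/L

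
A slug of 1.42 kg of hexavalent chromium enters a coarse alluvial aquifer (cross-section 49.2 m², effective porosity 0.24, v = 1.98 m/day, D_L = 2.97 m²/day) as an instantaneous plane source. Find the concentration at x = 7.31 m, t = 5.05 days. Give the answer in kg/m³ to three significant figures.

0.00776 kg/m³

For an instantaneous plane source, C(x,t) = M/(n_e·A·√(4πDt)) · exp(−(x−vt)²/(4Dt)), with n_e·A the pore (flow) area.
Plume center vt = 1.98 × 5.05 = 9.999 m, so the well at 7.31 m is 2.689 m upgradient of the peak.
√(4πDt) = 13.73 m, giving peak height M/(n_e·A·√(4πDt)) = 1.42/(0.24 × 49.2 × 13.73) = 0.008759 kg/m³.
(x−vt)²/(4Dt) = (-2.689)²/(4 × 2.97 × 5.05) = 0.1205; exp(−0.1205) = 0.8865.
C = 0.008759 × 0.8865 = 0.00776 kg/m³.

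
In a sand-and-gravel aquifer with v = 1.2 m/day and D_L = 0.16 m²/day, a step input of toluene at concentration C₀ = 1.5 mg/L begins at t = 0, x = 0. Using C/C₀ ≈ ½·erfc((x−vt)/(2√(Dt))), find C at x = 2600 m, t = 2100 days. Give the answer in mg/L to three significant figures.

0.00152 mg/L

For a continuous step input, C/C₀ ≈ ½·erfc((x−vt)/(2√(Dt))).
vt = 1.2 × 2100 = 2520 m and 2√(Dt) = 2√(0.16 × 2100) = 36.66 m.
Argument (x−vt)/(2√(Dt)) = (2600 − 2520)/36.66 = 2.182; ½·erfc(2.182) = 0.001015.
C = 1.5 × 0.001015 = 0.00152 mg/L.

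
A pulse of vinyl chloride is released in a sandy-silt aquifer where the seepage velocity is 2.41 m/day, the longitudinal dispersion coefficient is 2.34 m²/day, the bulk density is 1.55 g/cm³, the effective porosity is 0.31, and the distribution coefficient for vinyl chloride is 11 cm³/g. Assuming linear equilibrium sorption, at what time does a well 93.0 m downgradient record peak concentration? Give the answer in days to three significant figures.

2140 days

Retardation factor R = 1 + ρ_b·K_d/n = 1 + 1.55 × 11/0.31 = 56.00.
Sorption retards both mechanisms: v_R = v/R = 0.04304 m/day, D_R = D/R = 0.04179 m²/day.
Peak time from v_R²t² + 2D_R t − x² = 0: t = (√(D_R² + v_R²x²) − D_R)/v_R².
√(D_R² + v_R²x²) = √(0.04179² + 0.04304² × 93.0²) = 4.003; v_R² = 0.001852.
t = (4.003 − 0.04179)/0.001852 = 2140 days.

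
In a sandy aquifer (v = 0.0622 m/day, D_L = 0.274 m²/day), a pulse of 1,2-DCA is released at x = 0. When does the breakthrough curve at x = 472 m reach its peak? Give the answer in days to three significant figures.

For the 1D instantaneous-source solution, setting ∂C/∂t = 0 at fixed x gives v²t² + 2Dt − x² = 0, so t = (√(D² + v²x²) − D)/v².
√(D² + v²x²) = √(0.274² + 0.0622² × 472²) = 29.36; v² = 0.00386884.
t = (29.36 − 0.274)/0.00386884 = 7520 days (vs. the pure-advection estimate x/v = 7590 d).

7520 days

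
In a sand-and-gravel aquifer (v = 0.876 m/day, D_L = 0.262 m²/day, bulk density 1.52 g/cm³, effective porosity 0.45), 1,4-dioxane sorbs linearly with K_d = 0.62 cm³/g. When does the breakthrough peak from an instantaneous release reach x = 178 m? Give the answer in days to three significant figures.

Retardation factor R = 1 + ρ_b·K_d/n = 1 + 1.52 × 0.62/0.45 = 3.094.
Sorption retards both mechanisms: v_R = v/R = 0.2831 m/day, D_R = D/R = 0.08468 m²/day.
Peak time from v_R²t² + 2D_R t − x² = 0: t = (√(D_R² + v_R²x²) − D_R)/v_R².
√(D_R² + v_R²x²) = √(0.08468² + 0.2831² × 178²) = 50.39; v_R² = 0.08015.
t = (50.39 − 0.08468)/0.08015 = 628 days.

628 days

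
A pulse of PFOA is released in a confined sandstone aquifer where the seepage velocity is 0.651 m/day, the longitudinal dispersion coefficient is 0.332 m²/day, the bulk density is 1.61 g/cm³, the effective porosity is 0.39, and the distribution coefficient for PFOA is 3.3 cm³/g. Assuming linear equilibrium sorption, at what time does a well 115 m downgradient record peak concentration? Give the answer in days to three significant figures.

2570 days

Retardation factor R = 1 + ρ_b·K_d/n = 1 + 1.61 × 3.3/0.39 = 14.62.
Sorption retards both mechanisms: v_R = v/R = 0.04453 m/day, D_R = D/R = 0.02271 m²/day.
Peak time from v_R²t² + 2D_R t − x² = 0: t = (√(D_R² + v_R²x²) − D_R)/v_R².
√(D_R² + v_R²x²) = √(0.02271² + 0.04453² × 115²) = 5.121; v_R² = 0.001983.
t = (5.121 − 0.02271)/0.001983 = 2570 days.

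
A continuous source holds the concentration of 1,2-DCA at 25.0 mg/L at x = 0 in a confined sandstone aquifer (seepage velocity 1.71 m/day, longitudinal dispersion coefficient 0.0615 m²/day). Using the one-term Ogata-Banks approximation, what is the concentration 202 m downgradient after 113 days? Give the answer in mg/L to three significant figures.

0.233 mg/L

For a continuous step input, C/C₀ ≈ ½·erfc((x−vt)/(2√(Dt))).
vt = 1.71 × 113 = 193.23 m and 2√(Dt) = 2√(0.0615 × 113) = 5.272 m.
Argument (x−vt)/(2√(Dt)) = (202 − 193.23)/5.272 = 1.664; ½·erfc(1.664) = 0.009305.
C = 25.0 × 0.009305 = 0.233 mg/L.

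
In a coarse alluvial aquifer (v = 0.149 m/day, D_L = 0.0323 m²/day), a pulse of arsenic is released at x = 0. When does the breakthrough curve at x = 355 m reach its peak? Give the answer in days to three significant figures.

For the 1D instantaneous-source solution, setting ∂C/∂t = 0 at fixed x gives v²t² + 2Dt − x² = 0, so t = (√(D² + v²x²) − D)/v².
√(D² + v²x²) = √(0.0323² + 0.149² × 355²) = 52.90; v² = 0.022201.
t = (52.90 − 0.0323)/0.022201 = 2380 days (vs. the pure-advection estimate x/v = 2380 d).

2380 days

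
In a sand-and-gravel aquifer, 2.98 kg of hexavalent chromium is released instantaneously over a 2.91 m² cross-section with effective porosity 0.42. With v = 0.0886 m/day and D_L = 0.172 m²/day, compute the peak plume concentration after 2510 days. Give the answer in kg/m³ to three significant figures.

0.0331 kg/m³

The peak of an instantaneous 1D plume sits at x = vt; there the Gaussian factor is 1 and C_max = M/(n_e·A·√(4πDt)), where n_e·A is the pore area the mass is dissolved in.
√(4πDt) = √(4π × 0.172 × 2510) = 73.66 m, so C_max = 2.98/(0.42 × 2.91 × 73.66) = 0.0331 kg/m³.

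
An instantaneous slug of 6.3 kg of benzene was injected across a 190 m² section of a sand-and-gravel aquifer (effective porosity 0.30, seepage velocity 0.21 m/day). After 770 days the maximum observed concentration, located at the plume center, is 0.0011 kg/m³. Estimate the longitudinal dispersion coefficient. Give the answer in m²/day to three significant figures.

1.04 m²/day

At the plume center C_max = M/(n_e·A·√(4πDt)), so D = M²/(4πt·(n_e·A·C_max)²).
n_e·A·C_max = 0.30 × 190 × 0.0011 = 0.06270 kg/m.
D = 6.3²/(4π × 770 × 0.06270²) = 1.04 m²/day.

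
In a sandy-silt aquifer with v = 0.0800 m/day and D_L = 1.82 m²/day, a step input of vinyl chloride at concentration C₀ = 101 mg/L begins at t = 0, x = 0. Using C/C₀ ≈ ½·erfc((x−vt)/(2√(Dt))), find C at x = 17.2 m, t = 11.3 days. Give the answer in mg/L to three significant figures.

For a continuous step input, C/C₀ ≈ ½·erfc((x−vt)/(2√(Dt))).
vt = 0.0800 × 11.3 = 0.904 m and 2√(Dt) = 2√(1.82 × 11.3) = 9.070 m.
Argument (x−vt)/(2√(Dt)) = (17.2 − 0.904)/9.070 = 1.797; ½·erfc(1.797) = 0.005521.
C = 101 × 0.005521 = 0.558 mg/L.

0.558 mg/L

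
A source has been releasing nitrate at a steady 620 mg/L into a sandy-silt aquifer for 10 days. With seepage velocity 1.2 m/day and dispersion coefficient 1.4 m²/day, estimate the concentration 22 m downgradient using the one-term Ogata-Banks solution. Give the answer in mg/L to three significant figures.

For a continuous step input, C/C₀ ≈ ½·erfc((x−vt)/(2√(Dt))).
vt = 1.2 × 10 = 12 m and 2√(Dt) = 2√(1.4 × 10) = 7.483 m.
Argument (x−vt)/(2√(Dt)) = (22 − 12)/7.483 = 1.336; ½·erfc(1.336) = 0.02942.
C = 620 × 0.02942 = 18.2 mg/L.

18.2 mg/L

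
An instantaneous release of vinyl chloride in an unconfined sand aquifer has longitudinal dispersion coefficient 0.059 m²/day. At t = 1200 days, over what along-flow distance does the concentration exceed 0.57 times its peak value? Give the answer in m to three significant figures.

25.2 m

The plume is Gaussian with σ = √(2Dt) = √(2 × 0.059 × 1200) = 11.90 m.
C/C_peak = exp(−Δx²/(2σ²)) = 0.57 ⇒ Δx = σ·√(−2 ln 0.57) = 11.90 × 1.060 = 12.61 m.
Width = 2Δx = 25.2 m.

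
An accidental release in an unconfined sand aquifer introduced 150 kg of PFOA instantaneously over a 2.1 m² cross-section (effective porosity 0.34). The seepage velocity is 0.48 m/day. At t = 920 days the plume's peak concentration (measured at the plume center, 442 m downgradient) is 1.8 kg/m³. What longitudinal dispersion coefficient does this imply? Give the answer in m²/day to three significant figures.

1.18 m²/day

At the plume center C_max = M/(n_e·A·√(4πDt)), so D = M²/(4πt·(n_e·A·C_max)²).
n_e·A·C_max = 0.34 × 2.1 × 1.8 = 1.285 kg/m.
D = 150²/(4π × 920 × 1.285²) = 1.18 m²/day.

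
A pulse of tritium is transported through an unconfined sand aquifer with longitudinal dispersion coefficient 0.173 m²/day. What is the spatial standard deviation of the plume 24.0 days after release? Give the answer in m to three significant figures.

2.88 m

Dispersive spreading gives a Gaussian with σ² = 2Dt; advection only shifts the center.
σ = √(2 × 0.173 × 24.0) = 2.88 m.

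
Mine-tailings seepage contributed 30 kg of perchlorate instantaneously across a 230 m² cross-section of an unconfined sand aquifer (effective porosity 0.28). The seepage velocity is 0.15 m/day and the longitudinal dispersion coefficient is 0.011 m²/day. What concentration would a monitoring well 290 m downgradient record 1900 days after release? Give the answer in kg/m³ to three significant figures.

0.0213 kg/m³

For an instantaneous plane source, C(x,t) = M/(n_e·A·√(4πDt)) · exp(−(x−vt)²/(4Dt)), with n_e·A the pore (flow) area.
Plume center vt = 0.15 × 1900 = 285 m, so the well at 290 m is 5 m downgradient of the peak.
√(4πDt) = 16.21 m, giving peak height M/(n_e·A·√(4πDt)) = 30/(0.28 × 230 × 16.21) = 0.02874 kg/m³.
(x−vt)²/(4Dt) = (5)²/(4 × 0.011 × 1900) = 0.2990; exp(−0.2990) = 0.7416.
C = 0.02874 × 0.7416 = 0.0213 kg/m³.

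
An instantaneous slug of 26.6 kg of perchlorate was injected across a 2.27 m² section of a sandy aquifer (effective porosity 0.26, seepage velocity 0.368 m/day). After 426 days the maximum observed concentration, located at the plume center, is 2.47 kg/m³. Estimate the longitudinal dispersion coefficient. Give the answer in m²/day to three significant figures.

0.0622 m²/day

At the plume center C_max = M/(n_e·A·√(4πDt)), so D = M²/(4πt·(n_e·A·C_max)²).
n_e·A·C_max = 0.26 × 2.27 × 2.47 = 1.458 kg/m.
D = 26.6²/(4π × 426 × 1.458²) = 0.0622 m²/day.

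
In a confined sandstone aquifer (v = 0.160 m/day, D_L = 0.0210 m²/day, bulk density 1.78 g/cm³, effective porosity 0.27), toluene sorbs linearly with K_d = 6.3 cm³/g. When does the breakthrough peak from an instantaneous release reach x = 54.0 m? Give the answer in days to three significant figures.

14300 days

Retardation factor R = 1 + ρ_b·K_d/n = 1 + 1.78 × 6.3/0.27 = 42.53.
Sorption retards both mechanisms: v_R = v/R = 0.003762 m/day, D_R = D/R = 0.0004938 m²/day.
Peak time from v_R²t² + 2D_R t − x² = 0: t = (√(D_R² + v_R²x²) − D_R)/v_R².
√(D_R² + v_R²x²) = √(0.0004938² + 0.003762² × 54.0²) = 0.2031; v_R² = 1.415e-05.
t = (0.2031 − 0.0004938)/1.415e-05 = 14300 days.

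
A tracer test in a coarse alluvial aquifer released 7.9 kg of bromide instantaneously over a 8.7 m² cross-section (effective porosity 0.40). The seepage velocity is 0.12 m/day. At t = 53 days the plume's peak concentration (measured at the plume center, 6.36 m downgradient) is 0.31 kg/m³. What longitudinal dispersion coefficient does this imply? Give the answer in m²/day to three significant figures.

0.0805 m²/day

At the plume center C_max = M/(n_e·A·√(4πDt)), so D = M²/(4πt·(n_e·A·C_max)²).
n_e·A·C_max = 0.40 × 8.7 × 0.31 = 1.079 kg/m.
D = 7.9²/(4π × 53 × 1.079²) = 0.0805 m²/day.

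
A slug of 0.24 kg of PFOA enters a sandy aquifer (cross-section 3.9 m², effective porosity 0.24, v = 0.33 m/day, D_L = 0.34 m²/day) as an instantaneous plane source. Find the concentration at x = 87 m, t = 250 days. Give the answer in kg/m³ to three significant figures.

0.00739 kg/m³

For an instantaneous plane source, C(x,t) = M/(n_e·A·√(4πDt)) · exp(−(x−vt)²/(4Dt)), with n_e·A the pore (flow) area.
Plume center vt = 0.33 × 250 = 82.5 m, so the well at 87 m is 4.5 m downgradient of the peak.
√(4πDt) = 32.68 m, giving peak height M/(n_e·A·√(4πDt)) = 0.24/(0.24 × 3.9 × 32.68) = 0.007846 kg/m³.
(x−vt)²/(4Dt) = (4.5)²/(4 × 0.34 × 250) = 0.05956; exp(−0.05956) = 0.9422.
C = 0.007846 × 0.9422 = 0.00739 kg/m³.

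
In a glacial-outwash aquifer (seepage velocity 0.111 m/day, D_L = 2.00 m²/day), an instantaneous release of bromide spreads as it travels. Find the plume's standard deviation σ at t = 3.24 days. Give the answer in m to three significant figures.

3.60 m

Dispersive spreading gives a Gaussian with σ² = 2Dt; advection only shifts the center.
σ = √(2 × 2.00 × 3.24) = 3.60 m.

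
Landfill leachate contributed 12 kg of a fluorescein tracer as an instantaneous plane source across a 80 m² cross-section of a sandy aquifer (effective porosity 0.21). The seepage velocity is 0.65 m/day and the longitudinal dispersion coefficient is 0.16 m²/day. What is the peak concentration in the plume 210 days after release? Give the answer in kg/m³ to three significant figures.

0.0348 kg/m³

The peak of an instantaneous 1D plume sits at x = vt; there the Gaussian factor is 1 and C_max = M/(n_e·A·√(4πDt)), where n_e·A is the pore area the mass is dissolved in.
√(4πDt) = √(4π × 0.16 × 210) = 20.55 m, so C_max = 12/(0.21 × 80 × 20.55) = 0.0348 kg/m³.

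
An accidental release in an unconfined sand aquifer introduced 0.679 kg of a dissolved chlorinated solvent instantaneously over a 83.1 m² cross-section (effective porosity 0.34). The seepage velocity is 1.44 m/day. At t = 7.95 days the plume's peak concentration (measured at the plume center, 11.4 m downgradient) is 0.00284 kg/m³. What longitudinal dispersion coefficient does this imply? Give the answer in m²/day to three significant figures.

0.717 m²/day

At the plume center C_max = M/(n_e·A·√(4πDt)), so D = M²/(4πt·(n_e·A·C_max)²).
n_e·A·C_max = 0.34 × 83.1 × 0.00284 = 0.08024 kg/m.
D = 0.679²/(4π × 7.95 × 0.08024²) = 0.717 m²/day.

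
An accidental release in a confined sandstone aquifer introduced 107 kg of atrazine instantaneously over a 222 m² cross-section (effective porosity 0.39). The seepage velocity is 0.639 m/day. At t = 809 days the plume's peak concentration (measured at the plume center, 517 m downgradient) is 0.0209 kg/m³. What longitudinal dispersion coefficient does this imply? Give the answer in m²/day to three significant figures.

At the plume center C_max = M/(n_e·A·√(4πDt)), so D = M²/(4πt·(n_e·A·C_max)²).
n_e·A·C_max = 0.39 × 222 × 0.0209 = 1.810 kg/m.
D = 107²/(4π × 809 × 1.810²) = 0.344 m²/day.

0.344 m²/day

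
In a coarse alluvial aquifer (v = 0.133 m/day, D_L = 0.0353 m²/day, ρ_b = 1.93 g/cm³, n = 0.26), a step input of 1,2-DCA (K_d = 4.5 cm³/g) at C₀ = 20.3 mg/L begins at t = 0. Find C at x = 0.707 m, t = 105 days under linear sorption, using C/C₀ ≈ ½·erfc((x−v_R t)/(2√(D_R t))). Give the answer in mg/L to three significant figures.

5.24 mg/L

Retardation factor R = 1 + ρ_b·K_d/n = 1 + 1.93 × 4.5/0.26 = 34.40.
Sorption retards both mechanisms: v_R = v/R = 0.003866 m/day, D_R = D/R = 0.001026 m²/day.
v_R·t = 0.003866 × 105 = 0.40593 m; 2√(D_R t) = 0.6564 m; argument = (0.707 − 0.40593)/0.6564 = 0.4587.
C = C₀ × ½·erfc(0.4587) = 20.3 × 0.2583 = 5.24 mg/L.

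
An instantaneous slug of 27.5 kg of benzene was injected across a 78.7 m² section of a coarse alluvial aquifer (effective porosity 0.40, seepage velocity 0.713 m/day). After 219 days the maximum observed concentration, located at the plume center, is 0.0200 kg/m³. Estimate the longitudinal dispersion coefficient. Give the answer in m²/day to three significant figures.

0.693 m²/day

At the plume center C_max = M/(n_e·A·√(4πDt)), so D = M²/(4πt·(n_e·A·C_max)²).
n_e·A·C_max = 0.40 × 78.7 × 0.0200 = 0.6296 kg/m.
D = 27.5²/(4π × 219 × 0.6296²) = 0.693 m²/day.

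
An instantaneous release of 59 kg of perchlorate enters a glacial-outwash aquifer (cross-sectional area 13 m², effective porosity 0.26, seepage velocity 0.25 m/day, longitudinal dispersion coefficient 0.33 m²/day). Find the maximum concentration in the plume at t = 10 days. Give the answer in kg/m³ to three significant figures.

2.71 kg/m³

The peak of an instantaneous 1D plume sits at x = vt; there the Gaussian factor is 1 and C_max = M/(n_e·A·√(4πDt)), where n_e·A is the pore area the mass is dissolved in.
√(4πDt) = √(4π × 0.33 × 10) = 6.440 m, so C_max = 59/(0.26 × 13 × 6.440) = 2.71 kg/m³.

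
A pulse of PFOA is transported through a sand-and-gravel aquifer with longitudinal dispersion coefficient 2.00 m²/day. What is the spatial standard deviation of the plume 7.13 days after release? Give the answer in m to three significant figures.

Dispersive spreading gives a Gaussian with σ² = 2Dt; advection only shifts the center.
σ = √(2 × 2.00 × 7.13) = 5.34 m.

5.34 m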